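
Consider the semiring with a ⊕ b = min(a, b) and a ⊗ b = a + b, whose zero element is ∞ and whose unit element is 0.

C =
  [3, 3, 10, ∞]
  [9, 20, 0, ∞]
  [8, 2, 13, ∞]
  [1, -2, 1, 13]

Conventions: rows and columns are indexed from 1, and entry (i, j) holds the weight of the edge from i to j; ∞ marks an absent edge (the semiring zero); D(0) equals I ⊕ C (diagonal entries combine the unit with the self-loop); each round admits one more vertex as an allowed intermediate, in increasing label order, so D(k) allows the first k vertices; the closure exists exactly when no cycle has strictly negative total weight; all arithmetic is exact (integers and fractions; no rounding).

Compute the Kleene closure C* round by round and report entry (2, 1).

D(0):
  [0, 3, 10, ∞]
  [9, 0, 0, ∞]
  [8, 2, 0, ∞]
  [1, -2, 1, 0]
D(1):
  [0, 3, 10, ∞]
  [9, 0, 0, ∞]
  [8, 2, 0, ∞]
  [1, -2, 1, 0]
D(2):
  [0, 3, 3, ∞]
  [9, 0, 0, ∞]
  [8, 2, 0, ∞]
  [1, -2, -2, 0]
D(3):
  [0, 3, 3, ∞]
  [8, 0, 0, ∞]
  [8, 2, 0, ∞]
  [1, -2, -2, 0]
D(4):
  [0, 3, 3, ∞]
  [8, 0, 0, ∞]
  [8, 2, 0, ∞]
  [1, -2, -2, 0]
Answer: C*[2][1] = 8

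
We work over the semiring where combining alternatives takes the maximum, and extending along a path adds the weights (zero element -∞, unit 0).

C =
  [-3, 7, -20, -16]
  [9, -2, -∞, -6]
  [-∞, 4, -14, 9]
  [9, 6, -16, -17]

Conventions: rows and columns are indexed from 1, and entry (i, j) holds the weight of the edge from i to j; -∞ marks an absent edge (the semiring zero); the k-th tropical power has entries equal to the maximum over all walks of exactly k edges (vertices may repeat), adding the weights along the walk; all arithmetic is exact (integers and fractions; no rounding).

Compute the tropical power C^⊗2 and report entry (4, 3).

C^⊗2:
  [16, 5, -23, 1]
  [7, 16, -11, -7]
  [18, 15, -7, -2]
  [15, 16, -11, 0]
Key observation: the optimum is the walk 4->1->3, with weight 9 + (-20) = -11.
Optimal value attained by: walk 4->1->3.
Answer: (C^⊗2)[4][3] = -11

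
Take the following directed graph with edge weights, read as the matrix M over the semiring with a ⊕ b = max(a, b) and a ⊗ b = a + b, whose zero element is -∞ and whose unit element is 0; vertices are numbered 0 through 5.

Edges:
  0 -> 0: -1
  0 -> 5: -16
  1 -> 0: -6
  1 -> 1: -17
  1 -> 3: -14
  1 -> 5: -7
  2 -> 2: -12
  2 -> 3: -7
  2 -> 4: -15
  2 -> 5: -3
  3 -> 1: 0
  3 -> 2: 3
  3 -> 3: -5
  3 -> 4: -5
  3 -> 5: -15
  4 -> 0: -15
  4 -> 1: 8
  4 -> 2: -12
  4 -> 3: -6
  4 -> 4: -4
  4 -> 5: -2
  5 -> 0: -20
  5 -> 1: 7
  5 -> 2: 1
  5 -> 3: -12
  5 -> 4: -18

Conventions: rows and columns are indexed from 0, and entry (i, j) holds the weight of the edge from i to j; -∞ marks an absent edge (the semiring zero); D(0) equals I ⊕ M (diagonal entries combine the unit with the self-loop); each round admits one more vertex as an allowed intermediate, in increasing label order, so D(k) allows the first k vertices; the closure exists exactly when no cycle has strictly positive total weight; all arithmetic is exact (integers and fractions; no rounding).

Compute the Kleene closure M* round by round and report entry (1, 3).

D(0):
  [0, -∞, -∞, -∞, -∞, -16]
  [-6, 0, -∞, -14, -∞, -7]
  [-∞, -∞, 0, -7, -15, -3]
  [-∞, 0, 3, 0, -5, -15]
  [-15, 8, -12, -6, 0, -2]
  [-20, 7, 1, -12, -18, 0]
D(1):
  [0, -∞, -∞, -∞, -∞, -16]
  [-6, 0, -∞, -14, -∞, -7]
  [-∞, -∞, 0, -7, -15, -3]
  [-∞, 0, 3, 0, -5, -15]
  [-15, 8, -12, -6, 0, -2]
  [-20, 7, 1, -12, -18, 0]
D(2):
  [0, -∞, -∞, -∞, -∞, -16]
  [-6, 0, -∞, -14, -∞, -7]
  [-∞, -∞, 0, -7, -15, -3]
  [-6, 0, 3, 0, -5, -7]
  [2, 8, -12, -6, 0, 1]
  [1, 7, 1, -7, -18, 0]
D(3):
  [0, -∞, -∞, -∞, -∞, -16]
  [-6, 0, -∞, -14, -∞, -7]
  [-∞, -∞, 0, -7, -15, -3]
  [-6, 0, 3, 0, -5, 0]
  [2, 8, -12, -6, 0, 1]
  [1, 7, 1, -6, -14, 0]
D(4):
  [0, -∞, -∞, -∞, -∞, -16]
  [-6, 0, -11, -14, -19, -7]
  [-13, -7, 0, -7, -12, -3]
  [-6, 0, 3, 0, -5, 0]
  [2, 8, -3, -6, 0, 1]
  [1, 7, 1, -6, -11, 0]
D(5):
  [0, -∞, -∞, -∞, -∞, -16]
  [-6, 0, -11, -14, -19, -7]
  [-10, -4, 0, -7, -12, -3]
  [-3, 3, 3, 0, -5, 0]
  [2, 8, -3, -6, 0, 1]
  [1, 7, 1, -6, -11, 0]
D(6):
  [0, -9, -15, -22, -27, -16]
  [-6, 0, -6, -13, -18, -7]
  [-2, 4, 0, -7, -12, -3]
  [1, 7, 3, 0, -5, 0]
  [2, 8, 2, -5, 0, 1]
  [1, 7, 1, -6, -11, 0]
Answer: M*[1][3] = -13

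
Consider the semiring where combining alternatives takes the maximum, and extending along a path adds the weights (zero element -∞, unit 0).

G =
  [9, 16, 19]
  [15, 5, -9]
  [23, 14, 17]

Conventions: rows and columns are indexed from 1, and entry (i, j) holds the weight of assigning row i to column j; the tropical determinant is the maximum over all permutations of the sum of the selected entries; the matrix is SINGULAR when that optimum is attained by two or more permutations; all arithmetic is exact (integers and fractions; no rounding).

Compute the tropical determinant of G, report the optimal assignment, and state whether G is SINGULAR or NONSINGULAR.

σ = (1, 2, 3): 9 + 5 + 17 = 31
σ = (1, 3, 2): 9 + (-9) + 14 = 14
σ = (2, 1, 3): 16 + 15 + 17 = 48
σ = (2, 3, 1): 16 + (-9) + 23 = 30
σ = (3, 1, 2): 19 + 15 + 14 = 48
σ = (3, 2, 1): 19 + 5 + 23 = 47
Optimal value attained by: σ = (2, 1, 3).
Answer: det⊕(G) = 48; verdict: SINGULAR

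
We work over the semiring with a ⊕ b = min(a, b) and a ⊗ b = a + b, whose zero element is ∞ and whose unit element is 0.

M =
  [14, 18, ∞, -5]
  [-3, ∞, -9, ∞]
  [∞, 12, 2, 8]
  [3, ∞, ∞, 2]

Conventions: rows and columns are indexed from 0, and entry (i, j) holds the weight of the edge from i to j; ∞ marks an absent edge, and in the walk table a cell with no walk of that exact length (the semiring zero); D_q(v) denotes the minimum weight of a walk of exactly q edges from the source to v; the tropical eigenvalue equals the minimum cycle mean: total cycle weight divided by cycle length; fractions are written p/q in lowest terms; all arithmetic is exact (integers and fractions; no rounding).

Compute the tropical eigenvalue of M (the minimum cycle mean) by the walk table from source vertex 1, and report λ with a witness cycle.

q=0: [∞, 0, ∞, ∞]
q=1: [-3, ∞, -9, ∞]
q=2: [11, 3, -7, -8]
q=3: [-5, 5, -6, -6]
q=4: [-3, 6, -4, -10]
Optimal cycle mean attained by: cycle 0->3->0, total (-5) + 3, length 2.
Answer: λ = -1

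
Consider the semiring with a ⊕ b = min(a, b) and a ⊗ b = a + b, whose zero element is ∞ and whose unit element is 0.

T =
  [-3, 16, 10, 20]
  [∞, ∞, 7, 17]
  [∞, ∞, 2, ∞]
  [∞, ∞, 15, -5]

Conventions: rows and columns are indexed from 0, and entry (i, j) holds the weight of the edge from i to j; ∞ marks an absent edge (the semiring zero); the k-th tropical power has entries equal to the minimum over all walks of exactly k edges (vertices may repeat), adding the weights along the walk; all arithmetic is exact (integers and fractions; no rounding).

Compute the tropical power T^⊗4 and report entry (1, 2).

T^⊗2:
  [-6, 13, 7, 15]
  [∞, ∞, 9, 12]
  [∞, ∞, 4, ∞]
  [∞, ∞, 10, -10]
T^⊗3:
  [-9, 10, 4, 10]
  [∞, ∞, 11, 7]
  [∞, ∞, 6, ∞]
  [∞, ∞, 5, -15]
T^⊗4:
  [-12, 7, 1, 5]
  [∞, ∞, 13, 2]
  [∞, ∞, 8, ∞]
  [∞, ∞, 0, -20]
Key observation: the optimum is the walk 1->2->2->2->2, with weight 7 + 2 + 2 + 2 = 13.
Optimal value attained by: walk 1->2->2->2->2.
Answer: (T^⊗4)[1][2] = 13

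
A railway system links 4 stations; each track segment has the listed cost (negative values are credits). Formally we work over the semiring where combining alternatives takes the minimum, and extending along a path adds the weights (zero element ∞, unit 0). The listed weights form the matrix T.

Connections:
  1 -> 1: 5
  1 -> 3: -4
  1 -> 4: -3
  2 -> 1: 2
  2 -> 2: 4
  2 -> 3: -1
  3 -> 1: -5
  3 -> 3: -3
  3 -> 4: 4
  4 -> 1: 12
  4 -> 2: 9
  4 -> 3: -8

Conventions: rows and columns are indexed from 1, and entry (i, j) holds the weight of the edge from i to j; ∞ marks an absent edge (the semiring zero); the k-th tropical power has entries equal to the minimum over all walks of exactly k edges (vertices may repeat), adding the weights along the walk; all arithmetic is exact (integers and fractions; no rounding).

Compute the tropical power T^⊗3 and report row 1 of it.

T^⊗2:
  [-9, 6, -11, 0]
  [-6, 8, -4, -1]
  [-8, 13, -9, -8]
  [-13, 13, -11, -4]
T^⊗3:
  [-16, 9, -14, -12]
  [-9, 8, -10, -9]
  [-14, 1, -16, -11]
  [-16, 5, -17, -16]
Answer: row 1 of T^⊗3 = [-16, 9, -14, -12]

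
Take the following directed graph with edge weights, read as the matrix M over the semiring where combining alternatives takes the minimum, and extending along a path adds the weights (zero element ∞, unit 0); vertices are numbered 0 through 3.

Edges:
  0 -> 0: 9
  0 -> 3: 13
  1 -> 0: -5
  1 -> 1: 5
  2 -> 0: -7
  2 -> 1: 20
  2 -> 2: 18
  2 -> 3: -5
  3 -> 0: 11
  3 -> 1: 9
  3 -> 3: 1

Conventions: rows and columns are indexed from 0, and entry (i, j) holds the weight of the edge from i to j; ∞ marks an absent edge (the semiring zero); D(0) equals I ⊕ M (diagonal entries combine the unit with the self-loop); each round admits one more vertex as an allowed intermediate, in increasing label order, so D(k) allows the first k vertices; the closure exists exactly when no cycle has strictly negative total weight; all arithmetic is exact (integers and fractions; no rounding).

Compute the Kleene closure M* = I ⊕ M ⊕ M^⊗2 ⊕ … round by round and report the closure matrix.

D(0):
  [0, ∞, ∞, 13]
  [-5, 0, ∞, ∞]
  [-7, 20, 0, -5]
  [11, 9, ∞, 0]
D(1):
  [0, ∞, ∞, 13]
  [-5, 0, ∞, 8]
  [-7, 20, 0, -5]
  [11, 9, ∞, 0]
D(2):
  [0, ∞, ∞, 13]
  [-5, 0, ∞, 8]
  [-7, 20, 0, -5]
  [4, 9, ∞, 0]
D(3):
  [0, ∞, ∞, 13]
  [-5, 0, ∞, 8]
  [-7, 20, 0, -5]
  [4, 9, ∞, 0]
D(4):
  [0, 22, ∞, 13]
  [-5, 0, ∞, 8]
  [-7, 4, 0, -5]
  [4, 9, ∞, 0]
Answer: M* = [[0, 22, ∞, 13], [-5, 0, ∞, 8], [-7, 4, 0, -5], [4, 9, ∞, 0]]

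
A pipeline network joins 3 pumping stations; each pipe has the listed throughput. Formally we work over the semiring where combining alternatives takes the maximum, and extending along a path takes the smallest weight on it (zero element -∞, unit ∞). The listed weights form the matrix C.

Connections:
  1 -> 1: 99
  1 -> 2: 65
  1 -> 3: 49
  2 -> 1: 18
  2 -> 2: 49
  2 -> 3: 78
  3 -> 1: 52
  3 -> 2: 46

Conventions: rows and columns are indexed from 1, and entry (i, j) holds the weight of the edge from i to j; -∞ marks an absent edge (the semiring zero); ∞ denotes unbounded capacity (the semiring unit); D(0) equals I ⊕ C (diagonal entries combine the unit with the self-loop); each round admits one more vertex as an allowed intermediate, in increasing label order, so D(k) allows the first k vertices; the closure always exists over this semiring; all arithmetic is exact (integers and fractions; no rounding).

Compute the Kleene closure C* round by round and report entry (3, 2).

D(0):
  [∞, 65, 49]
  [18, ∞, 78]
  [52, 46, ∞]
D(1):
  [∞, 65, 49]
  [18, ∞, 78]
  [52, 52, ∞]
D(2):
  [∞, 65, 65]
  [18, ∞, 78]
  [52, 52, ∞]
D(3):
  [∞, 65, 65]
  [52, ∞, 78]
  [52, 52, ∞]
Answer: C*[3][2] = 52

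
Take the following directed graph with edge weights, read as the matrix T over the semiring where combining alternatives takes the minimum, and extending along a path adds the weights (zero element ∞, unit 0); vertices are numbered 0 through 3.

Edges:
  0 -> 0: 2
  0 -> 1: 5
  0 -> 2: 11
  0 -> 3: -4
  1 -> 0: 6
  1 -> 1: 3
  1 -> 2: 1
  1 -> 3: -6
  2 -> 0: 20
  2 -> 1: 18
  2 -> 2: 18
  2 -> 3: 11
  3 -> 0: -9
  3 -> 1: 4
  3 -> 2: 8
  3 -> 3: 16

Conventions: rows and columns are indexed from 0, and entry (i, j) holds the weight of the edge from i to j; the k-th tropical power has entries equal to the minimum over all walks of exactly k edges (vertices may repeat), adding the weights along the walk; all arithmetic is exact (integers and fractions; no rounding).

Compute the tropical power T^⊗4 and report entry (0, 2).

T^⊗2:
  [-13, 0, 4, -2]
  [-15, -2, 2, -3]
  [2, 15, 19, 12]
  [-7, -4, 2, -13]
T^⊗3:
  [-11, -8, -2, -17]
  [-13, -10, -4, -19]
  [3, 7, 13, -2]
  [-22, -9, -5, -11]
T^⊗4:
  [-26, -13, -9, -15]
  [-28, -15, -11, -17]
  [-11, 2, 6, -1]
  [-20, -17, -11, -26]
Key observation: the optimum is the walk 0->3->0->3->2, with weight (-4) + (-9) + (-4) + 8 = -9.
Optimal value attained by: walk 0->3->0->3->2.
Answer: (T^⊗4)[0][2] = -9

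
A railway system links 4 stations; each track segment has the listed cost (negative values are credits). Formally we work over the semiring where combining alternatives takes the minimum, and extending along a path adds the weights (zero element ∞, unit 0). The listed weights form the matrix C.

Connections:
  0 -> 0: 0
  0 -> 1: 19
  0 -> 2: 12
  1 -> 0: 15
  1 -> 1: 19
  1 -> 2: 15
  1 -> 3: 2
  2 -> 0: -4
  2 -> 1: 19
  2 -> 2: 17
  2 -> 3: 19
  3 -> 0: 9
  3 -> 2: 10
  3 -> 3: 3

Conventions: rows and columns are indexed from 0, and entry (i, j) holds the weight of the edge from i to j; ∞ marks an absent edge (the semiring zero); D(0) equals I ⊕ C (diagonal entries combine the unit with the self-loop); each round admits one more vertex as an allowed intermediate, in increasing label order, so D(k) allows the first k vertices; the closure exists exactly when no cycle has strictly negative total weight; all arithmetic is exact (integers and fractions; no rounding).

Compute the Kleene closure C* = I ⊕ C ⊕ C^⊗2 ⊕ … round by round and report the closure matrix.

D(0):
  [0, 19, 12, ∞]
  [15, 0, 15, 2]
  [-4, 19, 0, 19]
  [9, ∞, 10, 0]
D(1):
  [0, 19, 12, ∞]
  [15, 0, 15, 2]
  [-4, 15, 0, 19]
  [9, 28, 10, 0]
D(2):
  [0, 19, 12, 21]
  [15, 0, 15, 2]
  [-4, 15, 0, 17]
  [9, 28, 10, 0]
D(3):
  [0, 19, 12, 21]
  [11, 0, 15, 2]
  [-4, 15, 0, 17]
  [6, 25, 10, 0]
D(4):
  [0, 19, 12, 21]
  [8, 0, 12, 2]
  [-4, 15, 0, 17]
  [6, 25, 10, 0]
Answer: C* = [[0, 19, 12, 21], [8, 0, 12, 2], [-4, 15, 0, 17], [6, 25, 10, 0]]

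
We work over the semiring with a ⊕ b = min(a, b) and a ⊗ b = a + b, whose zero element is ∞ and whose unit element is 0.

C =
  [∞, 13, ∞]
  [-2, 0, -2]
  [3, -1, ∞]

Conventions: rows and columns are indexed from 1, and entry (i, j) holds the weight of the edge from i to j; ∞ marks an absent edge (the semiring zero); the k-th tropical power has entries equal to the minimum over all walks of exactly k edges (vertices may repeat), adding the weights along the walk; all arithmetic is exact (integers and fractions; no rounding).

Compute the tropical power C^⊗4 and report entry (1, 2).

C^⊗2:
  [11, 13, 11]
  [-2, -3, -2]
  [-3, -1, -3]
C^⊗3:
  [11, 10, 11]
  [-5, -3, -5]
  [-3, -4, -3]
C^⊗4:
  [8, 10, 8]
  [-5, -6, -5]
  [-6, -4, -6]
Key observation: the optimum is the walk 1->2->2->3->2, with weight 13 + 0 + (-2) + (-1) = 10.
Optimal value attained by: walk 1->2->2->3->2.
Answer: (C^⊗4)[1][2] = 10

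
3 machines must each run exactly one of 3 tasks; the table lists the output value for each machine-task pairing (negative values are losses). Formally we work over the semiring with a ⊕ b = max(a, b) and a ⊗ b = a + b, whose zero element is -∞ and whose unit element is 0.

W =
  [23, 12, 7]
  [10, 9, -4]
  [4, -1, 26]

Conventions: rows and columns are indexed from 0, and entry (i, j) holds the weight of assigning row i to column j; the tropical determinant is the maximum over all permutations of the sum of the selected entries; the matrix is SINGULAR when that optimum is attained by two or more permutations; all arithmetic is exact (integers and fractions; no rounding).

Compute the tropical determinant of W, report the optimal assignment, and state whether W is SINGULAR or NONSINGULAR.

σ = (0, 1, 2): 23 + 9 + 26 = 58
σ = (0, 2, 1): 23 + (-4) + (-1) = 18
σ = (1, 0, 2): 12 + 10 + 26 = 48
σ = (1, 2, 0): 12 + (-4) + 4 = 12
σ = (2, 0, 1): 7 + 10 + (-1) = 16
σ = (2, 1, 0): 7 + 9 + 4 = 20
Optimal value attained by: σ = (0, 1, 2).
Answer: det⊕(W) = 58; verdict: NONSINGULAR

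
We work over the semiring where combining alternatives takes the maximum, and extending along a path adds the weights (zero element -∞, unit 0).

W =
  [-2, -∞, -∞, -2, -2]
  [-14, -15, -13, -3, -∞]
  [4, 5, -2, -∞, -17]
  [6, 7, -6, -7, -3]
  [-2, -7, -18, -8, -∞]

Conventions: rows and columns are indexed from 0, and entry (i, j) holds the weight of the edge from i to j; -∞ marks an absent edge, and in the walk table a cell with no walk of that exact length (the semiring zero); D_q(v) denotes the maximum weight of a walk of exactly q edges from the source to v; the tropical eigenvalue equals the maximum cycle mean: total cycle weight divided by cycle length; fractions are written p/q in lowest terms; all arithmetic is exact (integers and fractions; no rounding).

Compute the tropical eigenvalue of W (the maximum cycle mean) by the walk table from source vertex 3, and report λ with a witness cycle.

q=0: [-∞, -∞, -∞, 0, -∞]
q=1: [6, 7, -6, -7, -3]
q=2: [4, 0, -6, 4, 4]
q=3: [10, 11, -2, 2, 2]
q=4: [8, 9, -2, 8, 8]
q=5: [14, 15, 2, 6, 6]
Optimal cycle mean attained by: cycle 0->3->0, total (-2) + 6, length 2.
Answer: λ = 2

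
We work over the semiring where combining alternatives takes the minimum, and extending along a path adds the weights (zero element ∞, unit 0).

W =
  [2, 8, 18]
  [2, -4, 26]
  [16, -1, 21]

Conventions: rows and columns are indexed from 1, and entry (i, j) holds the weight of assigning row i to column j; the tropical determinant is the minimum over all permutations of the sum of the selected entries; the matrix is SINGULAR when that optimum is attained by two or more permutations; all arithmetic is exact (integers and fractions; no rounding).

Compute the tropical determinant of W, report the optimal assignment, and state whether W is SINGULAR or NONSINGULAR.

σ = (1, 2, 3): 2 + (-4) + 21 = 19
σ = (1, 3, 2): 2 + 26 + (-1) = 27
σ = (2, 1, 3): 8 + 2 + 21 = 31
σ = (2, 3, 1): 8 + 26 + 16 = 50
σ = (3, 1, 2): 18 + 2 + (-1) = 19
σ = (3, 2, 1): 18 + (-4) + 16 = 30
Optimal value attained by: σ = (1, 2, 3).
Answer: det⊕(W) = 19; verdict: SINGULAR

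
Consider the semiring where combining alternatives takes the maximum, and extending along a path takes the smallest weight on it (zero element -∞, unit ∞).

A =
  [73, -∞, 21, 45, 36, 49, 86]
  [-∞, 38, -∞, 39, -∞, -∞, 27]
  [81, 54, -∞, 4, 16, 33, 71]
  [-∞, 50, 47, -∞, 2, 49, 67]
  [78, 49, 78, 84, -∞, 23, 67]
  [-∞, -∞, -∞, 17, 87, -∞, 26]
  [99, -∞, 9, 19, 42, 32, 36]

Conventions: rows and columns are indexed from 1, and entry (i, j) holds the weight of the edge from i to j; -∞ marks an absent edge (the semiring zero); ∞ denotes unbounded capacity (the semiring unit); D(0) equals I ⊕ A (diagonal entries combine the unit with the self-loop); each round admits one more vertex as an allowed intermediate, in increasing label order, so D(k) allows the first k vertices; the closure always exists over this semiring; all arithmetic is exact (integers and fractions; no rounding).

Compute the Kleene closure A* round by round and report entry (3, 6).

D(0):
  [∞, -∞, 21, 45, 36, 49, 86]
  [-∞, ∞, -∞, 39, -∞, -∞, 27]
  [81, 54, ∞, 4, 16, 33, 71]
  [-∞, 50, 47, ∞, 2, 49, 67]
  [78, 49, 78, 84, ∞, 23, 67]
  [-∞, -∞, -∞, 17, 87, ∞, 26]
  [99, -∞, 9, 19, 42, 32, ∞]
D(1):
  [∞, -∞, 21, 45, 36, 49, 86]
  [-∞, ∞, -∞, 39, -∞, -∞, 27]
  [81, 54, ∞, 45, 36, 49, 81]
  [-∞, 50, 47, ∞, 2, 49, 67]
  [78, 49, 78, 84, ∞, 49, 78]
  [-∞, -∞, -∞, 17, 87, ∞, 26]
  [99, -∞, 21, 45, 42, 49, ∞]
D(2):
  [∞, -∞, 21, 45, 36, 49, 86]
  [-∞, ∞, -∞, 39, -∞, -∞, 27]
  [81, 54, ∞, 45, 36, 49, 81]
  [-∞, 50, 47, ∞, 2, 49, 67]
  [78, 49, 78, 84, ∞, 49, 78]
  [-∞, -∞, -∞, 17, 87, ∞, 26]
  [99, -∞, 21, 45, 42, 49, ∞]
D(3):
  [∞, 21, 21, 45, 36, 49, 86]
  [-∞, ∞, -∞, 39, -∞, -∞, 27]
  [81, 54, ∞, 45, 36, 49, 81]
  [47, 50, 47, ∞, 36, 49, 67]
  [78, 54, 78, 84, ∞, 49, 78]
  [-∞, -∞, -∞, 17, 87, ∞, 26]
  [99, 21, 21, 45, 42, 49, ∞]
D(4):
  [∞, 45, 45, 45, 36, 49, 86]
  [39, ∞, 39, 39, 36, 39, 39]
  [81, 54, ∞, 45, 36, 49, 81]
  [47, 50, 47, ∞, 36, 49, 67]
  [78, 54, 78, 84, ∞, 49, 78]
  [17, 17, 17, 17, 87, ∞, 26]
  [99, 45, 45, 45, 42, 49, ∞]
D(5):
  [∞, 45, 45, 45, 36, 49, 86]
  [39, ∞, 39, 39, 36, 39, 39]
  [81, 54, ∞, 45, 36, 49, 81]
  [47, 50, 47, ∞, 36, 49, 67]
  [78, 54, 78, 84, ∞, 49, 78]
  [78, 54, 78, 84, 87, ∞, 78]
  [99, 45, 45, 45, 42, 49, ∞]
D(6):
  [∞, 49, 49, 49, 49, 49, 86]
  [39, ∞, 39, 39, 39, 39, 39]
  [81, 54, ∞, 49, 49, 49, 81]
  [49, 50, 49, ∞, 49, 49, 67]
  [78, 54, 78, 84, ∞, 49, 78]
  [78, 54, 78, 84, 87, ∞, 78]
  [99, 49, 49, 49, 49, 49, ∞]
D(7):
  [∞, 49, 49, 49, 49, 49, 86]
  [39, ∞, 39, 39, 39, 39, 39]
  [81, 54, ∞, 49, 49, 49, 81]
  [67, 50, 49, ∞, 49, 49, 67]
  [78, 54, 78, 84, ∞, 49, 78]
  [78, 54, 78, 84, 87, ∞, 78]
  [99, 49, 49, 49, 49, 49, ∞]
Answer: A*[3][6] = 49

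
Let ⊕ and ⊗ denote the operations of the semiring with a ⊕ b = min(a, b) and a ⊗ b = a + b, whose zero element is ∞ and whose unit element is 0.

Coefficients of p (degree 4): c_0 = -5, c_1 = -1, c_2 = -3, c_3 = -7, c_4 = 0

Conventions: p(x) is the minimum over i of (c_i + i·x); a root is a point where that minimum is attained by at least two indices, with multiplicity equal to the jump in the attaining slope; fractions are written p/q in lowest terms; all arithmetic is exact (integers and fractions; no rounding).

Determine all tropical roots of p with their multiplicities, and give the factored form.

hull edge (i=0, c=-5) to (i=3, c=-7): slope -2/3, span 3
hull edge (i=3, c=-7) to (i=4, c=0): slope 7, span 1
Factored form: p(x) = 0 ⊗ (x ⊕ (-7)) ⊗ (x ⊕ 2/3) ⊗ (x ⊕ 2/3) ⊗ (x ⊕ 2/3)
Answer: roots = -7 (mult 1), 2/3 (mult 3)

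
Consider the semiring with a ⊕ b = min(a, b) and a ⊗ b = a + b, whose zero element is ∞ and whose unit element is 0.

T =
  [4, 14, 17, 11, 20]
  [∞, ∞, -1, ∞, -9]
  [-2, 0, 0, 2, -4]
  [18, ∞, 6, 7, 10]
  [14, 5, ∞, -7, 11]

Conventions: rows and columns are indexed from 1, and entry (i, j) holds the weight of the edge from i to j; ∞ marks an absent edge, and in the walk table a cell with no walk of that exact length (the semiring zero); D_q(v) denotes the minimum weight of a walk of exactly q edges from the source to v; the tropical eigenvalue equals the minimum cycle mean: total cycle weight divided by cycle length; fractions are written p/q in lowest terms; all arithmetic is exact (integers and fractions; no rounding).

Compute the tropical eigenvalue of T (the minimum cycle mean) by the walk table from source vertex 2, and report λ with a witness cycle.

q=0: [∞, 0, ∞, ∞, ∞]
q=1: [∞, ∞, -1, ∞, -9]
q=2: [-3, -4, -1, -16, -5]
q=3: [-3, -1, -10, -12, -13]
q=4: [-12, -10, -10, -20, -14]
q=5: [-12, -10, -14, -21, -19]
Optimal cycle mean attained by: cycle 2->5->4->3->2, total (-9) + (-7) + 6 + 0, length 4.
Answer: λ = -5/2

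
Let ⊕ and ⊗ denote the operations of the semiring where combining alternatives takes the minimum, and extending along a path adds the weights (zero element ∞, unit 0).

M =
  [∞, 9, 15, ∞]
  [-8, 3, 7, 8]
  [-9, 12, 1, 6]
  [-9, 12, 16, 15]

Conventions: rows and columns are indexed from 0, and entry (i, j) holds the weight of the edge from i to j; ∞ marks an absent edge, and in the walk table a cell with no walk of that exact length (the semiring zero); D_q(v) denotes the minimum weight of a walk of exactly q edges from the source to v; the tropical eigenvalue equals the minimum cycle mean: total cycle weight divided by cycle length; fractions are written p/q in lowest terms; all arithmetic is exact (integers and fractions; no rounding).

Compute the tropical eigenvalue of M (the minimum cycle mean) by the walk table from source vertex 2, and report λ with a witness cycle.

q=0: [∞, ∞, 0, ∞]
q=1: [-9, 12, 1, 6]
q=2: [-8, 0, 2, 7]
q=3: [-8, 1, 3, 8]
q=4: [-7, 1, 4, 9]
Optimal cycle mean attained by: cycle 0->1->0, total 9 + (-8), length 2.
Answer: λ = 1/2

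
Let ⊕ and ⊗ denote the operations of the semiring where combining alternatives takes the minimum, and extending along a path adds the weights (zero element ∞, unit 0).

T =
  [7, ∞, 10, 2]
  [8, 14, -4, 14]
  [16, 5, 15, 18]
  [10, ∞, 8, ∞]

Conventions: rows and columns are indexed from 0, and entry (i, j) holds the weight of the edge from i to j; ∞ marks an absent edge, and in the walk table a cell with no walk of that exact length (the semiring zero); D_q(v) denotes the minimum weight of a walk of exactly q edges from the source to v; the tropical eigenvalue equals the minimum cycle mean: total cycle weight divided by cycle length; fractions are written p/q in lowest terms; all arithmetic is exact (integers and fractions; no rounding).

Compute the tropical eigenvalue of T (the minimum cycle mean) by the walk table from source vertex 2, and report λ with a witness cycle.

q=0: [∞, ∞, 0, ∞]
q=1: [16, 5, 15, 18]
q=2: [13, 19, 1, 18]
q=3: [17, 6, 15, 15]
q=4: [14, 20, 2, 19]
Optimal cycle mean attained by: cycle 1->2->1, total (-4) + 5, length 2.
Answer: λ = 1/2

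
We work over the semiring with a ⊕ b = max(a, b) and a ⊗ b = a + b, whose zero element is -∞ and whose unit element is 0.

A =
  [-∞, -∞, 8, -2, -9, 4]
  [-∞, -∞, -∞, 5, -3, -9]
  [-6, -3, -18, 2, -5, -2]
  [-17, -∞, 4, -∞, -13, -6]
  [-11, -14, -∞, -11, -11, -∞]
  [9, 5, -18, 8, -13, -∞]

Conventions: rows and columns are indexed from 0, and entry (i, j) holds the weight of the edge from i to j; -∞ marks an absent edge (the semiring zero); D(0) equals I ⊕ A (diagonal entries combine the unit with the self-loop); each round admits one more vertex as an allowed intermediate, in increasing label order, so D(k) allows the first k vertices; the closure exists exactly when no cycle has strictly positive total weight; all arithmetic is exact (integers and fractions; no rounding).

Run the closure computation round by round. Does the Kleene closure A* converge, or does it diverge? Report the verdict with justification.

D(0):
  [0, -∞, 8, -2, -9, 4]
  [-∞, 0, -∞, 5, -3, -9]
  [-6, -3, 0, 2, -5, -2]
  [-17, -∞, 4, 0, -13, -6]
  [-11, -14, -∞, -11, 0, -∞]
  [9, 5, -18, 8, -13, 0]
Detection: at round 1, diagonal entry (2, 2) turns strictly positive.
Key observation: the cycle 2->0->2 has total weight (-6) + 8, which is strictly positive.
Answer: DIVERGES — positive cycle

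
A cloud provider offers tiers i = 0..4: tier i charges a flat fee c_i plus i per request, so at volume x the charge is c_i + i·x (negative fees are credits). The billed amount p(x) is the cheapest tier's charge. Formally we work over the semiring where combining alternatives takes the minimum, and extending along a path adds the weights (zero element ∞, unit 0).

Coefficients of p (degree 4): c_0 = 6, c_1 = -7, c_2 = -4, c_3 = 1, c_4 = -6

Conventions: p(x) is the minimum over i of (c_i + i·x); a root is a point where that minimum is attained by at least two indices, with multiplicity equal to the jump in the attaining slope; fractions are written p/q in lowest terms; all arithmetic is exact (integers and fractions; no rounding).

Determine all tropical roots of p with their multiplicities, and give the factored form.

hull edge (i=0, c=6) to (i=1, c=-7): slope -13, span 1
hull edge (i=1, c=-7) to (i=4, c=-6): slope 1/3, span 3
Factored form: p(x) = -6 ⊗ (x ⊕ (-1/3)) ⊗ (x ⊕ (-1/3)) ⊗ (x ⊕ (-1/3)) ⊗ (x ⊕ 13)
Answer: roots = -1/3 (mult 3), 13 (mult 1)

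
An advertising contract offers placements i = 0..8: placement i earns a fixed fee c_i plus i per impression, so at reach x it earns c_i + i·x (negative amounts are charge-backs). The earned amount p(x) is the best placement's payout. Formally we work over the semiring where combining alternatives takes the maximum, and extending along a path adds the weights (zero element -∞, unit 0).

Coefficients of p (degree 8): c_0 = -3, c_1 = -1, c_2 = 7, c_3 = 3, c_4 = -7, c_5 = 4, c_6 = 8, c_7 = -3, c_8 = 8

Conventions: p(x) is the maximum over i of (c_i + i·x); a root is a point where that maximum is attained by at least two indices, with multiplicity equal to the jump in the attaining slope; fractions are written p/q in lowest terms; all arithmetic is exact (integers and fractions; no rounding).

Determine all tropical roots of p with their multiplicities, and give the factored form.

hull edge (i=0, c=-3) to (i=2, c=7): slope 5, span 2
hull edge (i=2, c=7) to (i=6, c=8): slope 1/4, span 4
hull edge (i=6, c=8) to (i=8, c=8): slope 0, span 2
Factored form: p(x) = 8 ⊗ (x ⊕ (-5)) ⊗ (x ⊕ (-5)) ⊗ (x ⊕ (-1/4)) ⊗ (x ⊕ (-1/4)) ⊗ (x ⊕ (-1/4)) ⊗ (x ⊕ (-1/4)) ⊗ (x ⊕ 0) ⊗ (x ⊕ 0)
Answer: roots = -5 (mult 2), -1/4 (mult 4), 0 (mult 2)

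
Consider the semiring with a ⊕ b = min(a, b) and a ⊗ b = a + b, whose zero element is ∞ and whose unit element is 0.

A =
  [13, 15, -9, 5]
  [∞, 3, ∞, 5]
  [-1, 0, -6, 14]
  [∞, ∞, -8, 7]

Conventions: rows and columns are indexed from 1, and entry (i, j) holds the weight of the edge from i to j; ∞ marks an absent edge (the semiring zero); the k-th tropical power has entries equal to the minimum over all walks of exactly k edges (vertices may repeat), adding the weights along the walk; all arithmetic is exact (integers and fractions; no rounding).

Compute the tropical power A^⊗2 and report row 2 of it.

A^⊗2:
  [-10, -9, -15, 5]
  [∞, 6, -3, 8]
  [-7, -6, -12, 4]
  [-9, -8, -14, 6]
Answer: row 2 of A^⊗2 = [∞, 6, -3, 8]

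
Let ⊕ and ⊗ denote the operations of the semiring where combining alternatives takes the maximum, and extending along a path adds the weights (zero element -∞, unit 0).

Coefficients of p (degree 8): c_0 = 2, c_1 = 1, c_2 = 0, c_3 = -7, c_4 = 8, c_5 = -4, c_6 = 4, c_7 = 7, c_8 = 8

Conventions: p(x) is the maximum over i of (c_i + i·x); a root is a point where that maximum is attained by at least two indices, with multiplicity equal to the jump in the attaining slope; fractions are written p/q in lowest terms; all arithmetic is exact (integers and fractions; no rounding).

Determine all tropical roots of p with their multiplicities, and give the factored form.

hull edge (i=0, c=2) to (i=4, c=8): slope 3/2, span 4
hull edge (i=4, c=8) to (i=8, c=8): slope 0, span 4
Factored form: p(x) = 8 ⊗ (x ⊕ (-3/2)) ⊗ (x ⊕ (-3/2)) ⊗ (x ⊕ (-3/2)) ⊗ (x ⊕ (-3/2)) ⊗ (x ⊕ 0) ⊗ (x ⊕ 0) ⊗ (x ⊕ 0) ⊗ (x ⊕ 0)
Answer: roots = -3/2 (mult 4), 0 (mult 4)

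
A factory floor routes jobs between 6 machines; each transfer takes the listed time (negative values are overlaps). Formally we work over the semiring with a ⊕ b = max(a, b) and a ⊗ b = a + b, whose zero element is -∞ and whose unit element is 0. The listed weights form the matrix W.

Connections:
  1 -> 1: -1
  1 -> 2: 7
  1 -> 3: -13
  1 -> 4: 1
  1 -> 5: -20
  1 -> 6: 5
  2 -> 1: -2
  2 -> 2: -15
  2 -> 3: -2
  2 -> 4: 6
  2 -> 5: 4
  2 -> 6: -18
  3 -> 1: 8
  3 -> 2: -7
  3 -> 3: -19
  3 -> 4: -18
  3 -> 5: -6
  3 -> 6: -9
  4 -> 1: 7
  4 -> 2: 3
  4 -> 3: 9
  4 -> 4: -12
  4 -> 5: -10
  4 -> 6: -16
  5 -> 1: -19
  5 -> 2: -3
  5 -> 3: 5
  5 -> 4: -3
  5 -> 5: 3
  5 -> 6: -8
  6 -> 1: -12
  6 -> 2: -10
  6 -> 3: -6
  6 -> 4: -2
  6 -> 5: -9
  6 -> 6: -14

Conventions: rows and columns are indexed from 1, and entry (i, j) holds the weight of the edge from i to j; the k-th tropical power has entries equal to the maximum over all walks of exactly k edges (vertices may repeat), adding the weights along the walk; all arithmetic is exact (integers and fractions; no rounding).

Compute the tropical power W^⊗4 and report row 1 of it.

W^⊗2:
  [8, 6, 10, 13, 11, 4]
  [13, 9, 15, 1, 7, 3]
  [7, 15, -1, 9, -3, 13]
  [17, 14, 1, 9, 7, 12]
  [13, 0, 8, 3, 6, -4]
  [5, 1, 7, -4, -6, -7]
W^⊗3:
  [20, 16, 22, 12, 14, 13]
  [23, 20, 12, 15, 13, 18]
  [16, 14, 18, 21, 19, 12]
  [16, 24, 18, 20, 18, 22]
  [16, 20, 12, 14, 9, 18]
  [15, 12, 5, 7, 5, 10]
W^⊗4:
  [30, 27, 21, 22, 20, 25]
  [22, 30, 24, 26, 24, 28]
  [28, 24, 30, 20, 22, 21]
  [27, 23, 29, 30, 28, 21]
  [21, 23, 23, 26, 24, 21]
  [14, 22, 16, 18, 16, 20]
Answer: row 1 of W^⊗4 = [30, 27, 21, 22, 20, 25]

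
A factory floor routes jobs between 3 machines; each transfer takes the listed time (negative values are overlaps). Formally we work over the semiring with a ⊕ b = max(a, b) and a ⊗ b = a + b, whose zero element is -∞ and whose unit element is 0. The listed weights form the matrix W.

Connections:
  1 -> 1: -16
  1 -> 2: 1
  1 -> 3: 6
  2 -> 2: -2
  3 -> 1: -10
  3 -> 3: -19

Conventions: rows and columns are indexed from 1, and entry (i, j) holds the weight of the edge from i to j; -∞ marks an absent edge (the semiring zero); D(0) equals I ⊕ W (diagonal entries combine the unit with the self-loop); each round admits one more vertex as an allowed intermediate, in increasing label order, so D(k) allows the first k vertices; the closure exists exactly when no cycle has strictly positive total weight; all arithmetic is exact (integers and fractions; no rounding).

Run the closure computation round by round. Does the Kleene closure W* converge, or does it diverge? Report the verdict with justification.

D(0):
  [0, 1, 6]
  [-∞, 0, -∞]
  [-10, -∞, 0]
D(1):
  [0, 1, 6]
  [-∞, 0, -∞]
  [-10, -9, 0]
D(2):
  [0, 1, 6]
  [-∞, 0, -∞]
  [-10, -9, 0]
D(3):
  [0, 1, 6]
  [-∞, 0, -∞]
  [-10, -9, 0]
Key observation: every diagonal entry stays at the unit through all rounds, so no improving cycle exists.
Answer: CONVERGES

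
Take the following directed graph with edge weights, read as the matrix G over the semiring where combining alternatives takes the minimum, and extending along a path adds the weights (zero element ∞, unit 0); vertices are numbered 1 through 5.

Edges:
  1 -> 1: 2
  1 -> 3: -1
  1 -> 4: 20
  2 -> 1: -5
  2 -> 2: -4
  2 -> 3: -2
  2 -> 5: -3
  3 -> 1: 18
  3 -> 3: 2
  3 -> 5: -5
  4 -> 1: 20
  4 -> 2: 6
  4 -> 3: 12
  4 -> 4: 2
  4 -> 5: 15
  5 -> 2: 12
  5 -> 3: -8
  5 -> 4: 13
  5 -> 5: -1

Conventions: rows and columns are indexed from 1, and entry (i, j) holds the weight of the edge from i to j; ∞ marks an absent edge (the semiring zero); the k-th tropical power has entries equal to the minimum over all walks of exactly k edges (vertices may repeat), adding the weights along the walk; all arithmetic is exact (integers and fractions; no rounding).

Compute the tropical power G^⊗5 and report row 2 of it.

G^⊗2:
  [4, 26, 1, 22, -6]
  [-9, -8, -11, 10, -7]
  [20, 7, -13, 8, -6]
  [1, 2, 4, 4, 3]
  [7, 8, -9, 12, -13]
G^⊗3:
  [6, 6, -14, 7, -7]
  [-13, -12, -15, 6, -16]
  [2, 3, -14, 7, -18]
  [-3, -2, -5, 6, -1]
  [3, -1, -21, 0, -14]
G^⊗4:
  [1, 2, -15, 6, -19]
  [-17, -16, -24, -3, -20]
  [-2, -6, -26, -5, -19]
  [-7, -6, -9, 8, -10]
  [-6, -5, -22, -1, -26]
G^⊗5:
  [-3, -7, -27, -6, -20]
  [-21, -20, -28, -7, -29]
  [-11, -10, -27, -6, -31]
  [-11, -10, -18, 3, -14]
  [-10, -14, -34, -13, -27]
Answer: row 2 of G^⊗5 = [-21, -20, -28, -7, -29]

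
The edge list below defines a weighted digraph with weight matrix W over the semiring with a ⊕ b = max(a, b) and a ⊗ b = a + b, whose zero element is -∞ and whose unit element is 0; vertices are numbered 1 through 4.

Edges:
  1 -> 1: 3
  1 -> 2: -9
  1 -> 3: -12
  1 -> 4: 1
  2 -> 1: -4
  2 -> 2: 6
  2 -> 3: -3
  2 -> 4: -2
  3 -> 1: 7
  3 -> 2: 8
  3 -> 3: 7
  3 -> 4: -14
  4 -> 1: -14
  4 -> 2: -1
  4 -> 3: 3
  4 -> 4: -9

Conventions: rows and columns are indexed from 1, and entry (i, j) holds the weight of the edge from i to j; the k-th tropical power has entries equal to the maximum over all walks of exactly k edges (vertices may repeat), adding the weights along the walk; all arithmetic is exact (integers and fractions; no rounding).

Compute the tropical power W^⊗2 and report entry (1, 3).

W^⊗2:
  [6, 0, 4, 4]
  [4, 12, 4, 4]
  [14, 15, 14, 8]
  [10, 11, 10, -3]
Key observation: the optimum is the walk 1->4->3, with weight 1 + 3 = 4.
Optimal value attained by: walk 1->4->3.
Answer: (W^⊗2)[1][3] = 4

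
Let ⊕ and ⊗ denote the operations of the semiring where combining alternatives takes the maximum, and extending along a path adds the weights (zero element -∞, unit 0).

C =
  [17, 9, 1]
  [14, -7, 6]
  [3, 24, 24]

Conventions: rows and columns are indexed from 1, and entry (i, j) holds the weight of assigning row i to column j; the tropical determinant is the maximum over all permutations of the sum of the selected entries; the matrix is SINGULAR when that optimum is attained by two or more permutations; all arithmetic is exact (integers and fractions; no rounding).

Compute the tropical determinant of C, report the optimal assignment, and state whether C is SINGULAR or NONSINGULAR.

σ = (1, 2, 3): 17 + (-7) + 24 = 34
σ = (1, 3, 2): 17 + 6 + 24 = 47
σ = (2, 1, 3): 9 + 14 + 24 = 47
σ = (2, 3, 1): 9 + 6 + 3 = 18
σ = (3, 1, 2): 1 + 14 + 24 = 39
σ = (3, 2, 1): 1 + (-7) + 3 = -3
Optimal value attained by: σ = (1, 3, 2).
Answer: det⊕(C) = 47; verdict: SINGULAR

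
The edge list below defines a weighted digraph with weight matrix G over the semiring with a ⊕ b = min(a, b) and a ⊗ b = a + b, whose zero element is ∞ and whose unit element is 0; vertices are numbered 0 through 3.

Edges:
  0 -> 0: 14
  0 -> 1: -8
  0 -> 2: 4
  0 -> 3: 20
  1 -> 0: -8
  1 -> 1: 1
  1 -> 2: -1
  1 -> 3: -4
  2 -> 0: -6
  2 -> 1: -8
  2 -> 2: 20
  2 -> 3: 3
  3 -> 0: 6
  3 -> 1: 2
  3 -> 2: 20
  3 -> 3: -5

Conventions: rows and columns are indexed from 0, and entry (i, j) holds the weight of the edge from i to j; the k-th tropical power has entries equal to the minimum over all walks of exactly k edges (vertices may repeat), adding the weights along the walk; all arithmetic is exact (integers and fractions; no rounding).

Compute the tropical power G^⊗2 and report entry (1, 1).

G^⊗2:
  [-16, -7, -9, -12]
  [-7, -16, -4, -9]
  [-16, -14, -9, -12]
  [-6, -3, 1, -10]
Key observation: the optimum is the walk 1->0->1, with weight (-8) + (-8) = -16.
Optimal value attained by: walk 1->0->1.
Answer: (G^⊗2)[1][1] = -16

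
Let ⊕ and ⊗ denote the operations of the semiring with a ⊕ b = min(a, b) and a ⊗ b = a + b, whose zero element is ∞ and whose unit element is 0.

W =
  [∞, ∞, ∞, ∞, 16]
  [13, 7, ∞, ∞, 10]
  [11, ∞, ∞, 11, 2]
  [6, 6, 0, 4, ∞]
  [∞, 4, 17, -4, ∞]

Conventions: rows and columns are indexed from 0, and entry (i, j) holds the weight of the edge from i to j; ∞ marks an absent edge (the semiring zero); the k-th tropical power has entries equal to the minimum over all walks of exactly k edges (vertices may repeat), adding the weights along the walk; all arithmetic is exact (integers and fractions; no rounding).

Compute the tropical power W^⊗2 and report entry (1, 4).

W^⊗2:
  [∞, 20, 33, 12, ∞]
  [20, 14, 27, 6, 17]
  [17, 6, 11, -2, 27]
  [10, 10, 4, 8, 2]
  [2, 2, -4, 0, 14]
Key observation: the optimum is the walk 1->1->4, with weight 7 + 10 = 17.
Optimal value attained by: walk 1->1->4.
Answer: (W^⊗2)[1][4] = 17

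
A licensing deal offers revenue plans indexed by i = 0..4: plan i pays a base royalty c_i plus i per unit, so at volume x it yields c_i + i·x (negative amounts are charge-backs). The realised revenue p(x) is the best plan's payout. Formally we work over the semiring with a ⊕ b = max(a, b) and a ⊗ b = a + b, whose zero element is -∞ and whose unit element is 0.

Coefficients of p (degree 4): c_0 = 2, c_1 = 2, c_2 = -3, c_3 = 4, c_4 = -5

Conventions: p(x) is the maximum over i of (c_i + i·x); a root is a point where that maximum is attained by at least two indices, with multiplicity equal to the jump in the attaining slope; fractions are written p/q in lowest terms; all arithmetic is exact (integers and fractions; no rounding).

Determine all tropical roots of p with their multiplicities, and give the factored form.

hull edge (i=0, c=2) to (i=3, c=4): slope 2/3, span 3
hull edge (i=3, c=4) to (i=4, c=-5): slope -9, span 1
Factored form: p(x) = -5 ⊗ (x ⊕ (-2/3)) ⊗ (x ⊕ (-2/3)) ⊗ (x ⊕ (-2/3)) ⊗ (x ⊕ 9)
Answer: roots = -2/3 (mult 3), 9 (mult 1)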